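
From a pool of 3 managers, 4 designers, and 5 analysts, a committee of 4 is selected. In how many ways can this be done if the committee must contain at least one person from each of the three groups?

Total 4-person selections from all 12: C(12,4) = 495.
Selections missing a whole group: no managers → C(9,4) = 126; no designers → C(8,4) = 70; no analysts → C(7,4) = 35.
Add back selections omitting two groups (i.e. drawn from a single group): C(3,4) + C(4,4) + C(5,4) = 6.
By inclusion–exclusion: 495 − 231 + 6 = 270.

270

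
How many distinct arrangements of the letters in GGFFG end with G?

6

Fix G in the last position and arrange the remaining 4 letters.
Those 4 letters have F appearing twice and G appearing twice, giving (4)!/(2!·2!) = 6.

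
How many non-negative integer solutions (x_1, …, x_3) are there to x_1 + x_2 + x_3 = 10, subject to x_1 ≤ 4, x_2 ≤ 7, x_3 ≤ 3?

14

Without the upper bounds there are C(12,2) = 66 ways to split 10 among 3 variables.
Subtract solutions that violate a single cap (substitute x_i' = x_i − (cap_i+1)): x_1 ≥ 5 gives C(7,2) = 21; x_2 ≥ 8 gives C(4,2) = 6; x_3 ≥ 4 gives C(8,2) = 28. Together 55.
Add back pairs where two caps are both exceeded: 0 + 3 + 0 = 3.
By inclusion–exclusion the count is 66 − 55 + 3 = 14.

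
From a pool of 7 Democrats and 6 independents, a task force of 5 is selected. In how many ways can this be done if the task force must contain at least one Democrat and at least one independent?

1260

Total 5-person selections from all 13: C(13,5) = 1287.
Selections missing a whole group: no Democrats → C(6,5) = 6; no independents → C(7,5) = 21.
Both groups omitted at once is impossible, so 1287 − 27 = 1260.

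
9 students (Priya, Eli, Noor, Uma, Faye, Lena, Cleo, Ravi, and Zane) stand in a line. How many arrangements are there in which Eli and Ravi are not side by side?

Of the 9! = 362880 arrangements, those with Eli and Ravi adjacent number 2 × 8! = 80640 (treat the pair as a block with 2 internal orders).
So 362880 − 80640 = 282240 arrangements keep them apart.

282240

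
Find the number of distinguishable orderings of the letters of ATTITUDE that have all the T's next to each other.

Treat the 3 copies of T as a single block. The multiset to arrange is then {TTT, A, D, E, I, U}, 6 items in all.
All 6 items are distinct, so there are (6)! = 720 arrangements.

720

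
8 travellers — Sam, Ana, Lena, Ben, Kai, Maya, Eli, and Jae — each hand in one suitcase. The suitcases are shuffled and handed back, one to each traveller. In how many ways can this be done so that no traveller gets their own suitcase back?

14833

Count assignments avoiding every fixed point. For any j of the 8 travellers fixed to their own suitcase, the other 8−j can be arranged in (8−j)! ways.
By inclusion–exclusion this is Σ_{j=0}^{8} (−1)^j C(8,j)·(8−j)!.
Computing: 40320 − 40320 + 20160 − 6720 + 1680 − 336 + 56 − 8 + 1 = 14833.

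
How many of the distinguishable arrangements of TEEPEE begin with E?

Fix E in the first position and arrange the remaining 5 letters.
Those 5 letters have E appearing 3 times, giving (5)!/(3!) = 20.

20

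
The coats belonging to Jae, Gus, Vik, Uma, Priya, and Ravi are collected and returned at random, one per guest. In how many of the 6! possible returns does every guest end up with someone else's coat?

Let Aᵢ be the assignments in which guest i gets their own coat. We want the size of the complement of A₁∪…∪A_6.
By inclusion–exclusion this is Σ_{j=0}^{6} (−1)^j C(6,j)·(6−j)!.
Computing: 720 − 720 + 360 − 120 + 30 − 6 + 1 = 265.

265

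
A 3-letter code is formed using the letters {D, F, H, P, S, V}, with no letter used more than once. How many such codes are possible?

120

This is a permutation of 3 out of 6: P(6,3) = 6!/3!.
That product is 6 × 5 × 4 = 120.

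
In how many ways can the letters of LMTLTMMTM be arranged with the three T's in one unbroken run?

Treat the 3 copies of T as a single block. The multiset to arrange is then {TTT, L, L, M, M, M, M}, 7 items in all.
That gives (7)!/(4!·2!) = 105 arrangements.

105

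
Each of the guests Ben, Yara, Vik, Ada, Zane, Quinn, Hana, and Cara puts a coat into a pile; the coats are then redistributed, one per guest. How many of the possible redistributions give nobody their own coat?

14833

Count assignments avoiding every fixed point. For any j of the 8 guests fixed to their own coat, the other 8−j can be arranged in (8−j)! ways.
By inclusion–exclusion this is Σ_{j=0}^{8} (−1)^j C(8,j)·(8−j)!.
Computing: 40320 − 40320 + 20160 − 6720 + 1680 − 336 + 56 − 8 + 1 = 14833.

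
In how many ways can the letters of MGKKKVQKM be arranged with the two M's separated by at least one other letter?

5880

There are 9!/(4!·2!) = 7560 arrangements of MGKKKVQKM in total.
If the two M's are adjacent, glue them into one block, leaving 8 items to arrange: (8)!/(4!) = 1680 ways.
Hence 7560 − 1680 = 5880.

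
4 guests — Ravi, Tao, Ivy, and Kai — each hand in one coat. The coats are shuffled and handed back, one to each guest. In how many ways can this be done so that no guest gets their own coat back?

This is the derangement count D_4: permutations of 4 items with no fixed point.
By inclusion–exclusion this is Σ_{j=0}^{4} (−1)^j C(4,j)·(4−j)!.
Computing: 24 − 24 + 12 − 4 + 1 = 9.

9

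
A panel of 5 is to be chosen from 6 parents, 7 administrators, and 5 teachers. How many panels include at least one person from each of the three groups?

Unrestricted: C(18,5) = 8568 ways to pick any 5 of the 18.
Subtract selections that omit an entire group: no parents → C(12,5) = 792; no administrators → C(11,5) = 462; no teachers → C(13,5) = 1287.
Add back selections omitting two groups (i.e. drawn from a single group): C(6,5) + C(7,5) + C(5,5) = 28.
By inclusion–exclusion: 8568 − 2541 + 28 = 6055.

6055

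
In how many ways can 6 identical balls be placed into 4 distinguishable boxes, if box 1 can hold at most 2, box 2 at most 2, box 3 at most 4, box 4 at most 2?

Without the upper bounds there are C(9,3) = 84 ways to split 6 among 4 boxes.
Subtract solutions that violate a single cap (substitute x_i' = x_i − (cap_i+1)): x_1 ≥ 3 gives C(6,3) = 20; x_2 ≥ 3 gives C(6,3) = 20; x_3 ≥ 5 gives C(4,3) = 4; x_4 ≥ 3 gives C(6,3) = 20. Together 64.
Add back pairs where two caps are both exceeded: 1 + 0 + 1 + 0 + 1 + 0 = 3.
By inclusion–exclusion the count is 84 − 64 + 3 = 23.

23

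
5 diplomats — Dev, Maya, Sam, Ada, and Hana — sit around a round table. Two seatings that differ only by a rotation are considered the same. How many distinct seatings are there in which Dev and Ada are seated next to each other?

12

Treat {Dev, Ada} as one unit (2 internal orders) and seat the resulting 4 units around the table: (3)! circular arrangements.
So 2 × (3)! = 2 × 6 = 12.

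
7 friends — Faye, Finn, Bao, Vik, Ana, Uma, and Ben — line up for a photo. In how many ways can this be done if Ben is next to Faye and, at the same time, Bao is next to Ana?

480

Treat {Ben,Faye} as one block (2 orders) and {Bao,Ana} as another (2 orders).
That leaves 5 units to arrange: 2 × 2 × 5! = 4 × 120 = 480.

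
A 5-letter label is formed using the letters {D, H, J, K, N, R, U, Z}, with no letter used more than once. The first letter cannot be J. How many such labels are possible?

The first letter has 8−1 = 7 choices (anything except J).
The remaining 4 letters are filled from the other 7 symbols without repetition: 7 × 6 × 5 × 4 = 840.
Total: 7 × 840 = 5880.

5880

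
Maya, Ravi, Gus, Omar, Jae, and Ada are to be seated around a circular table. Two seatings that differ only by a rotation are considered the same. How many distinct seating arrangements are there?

120

Seat Maya anywhere (absorbing the rotational symmetry), then permute the other 5: (5)! = 120.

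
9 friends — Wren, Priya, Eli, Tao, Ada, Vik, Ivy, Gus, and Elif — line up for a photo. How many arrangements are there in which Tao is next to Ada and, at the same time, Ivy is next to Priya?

Treat {Tao,Ada} as one block (2 orders) and {Ivy,Priya} as another (2 orders).
That leaves 7 units to arrange: 2 × 2 × 7! = 4 × 5040 = 20160.

20160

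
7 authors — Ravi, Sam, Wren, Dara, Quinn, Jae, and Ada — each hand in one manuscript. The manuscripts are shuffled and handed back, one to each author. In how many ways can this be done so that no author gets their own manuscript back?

1854

Let Aᵢ be the assignments in which author i gets their own manuscript. We want the size of the complement of A₁∪…∪A_7.
By inclusion–exclusion this is Σ_{j=0}^{7} (−1)^j C(7,j)·(7−j)!.
Computing: 5040 − 5040 + 2520 − 840 + 210 − 42 + 7 − 1 = 1854.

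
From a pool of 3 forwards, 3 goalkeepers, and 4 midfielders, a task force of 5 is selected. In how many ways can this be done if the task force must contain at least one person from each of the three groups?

Total 5-person selections from all 10: C(10,5) = 252.
Subtract selections that omit an entire group: no forwards → C(7,5) = 21; no goalkeepers → C(7,5) = 21; no midfielders → C(6,5) = 6.
Add back selections omitting two groups (i.e. drawn from a single group): C(3,5) + C(3,5) + C(4,5) = 0.
By inclusion–exclusion: 252 − 48 + 0 = 204.

204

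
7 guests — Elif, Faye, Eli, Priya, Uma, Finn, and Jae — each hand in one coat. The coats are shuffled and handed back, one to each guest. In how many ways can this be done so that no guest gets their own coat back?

Count assignments avoiding every fixed point. For any j of the 7 guests fixed to their own coat, the other 7−j can be arranged in (7−j)! ways.
By inclusion–exclusion this is Σ_{j=0}^{7} (−1)^j C(7,j)·(7−j)!.
Computing: 5040 − 5040 + 2520 − 840 + 210 − 42 + 7 − 1 = 1854.

1854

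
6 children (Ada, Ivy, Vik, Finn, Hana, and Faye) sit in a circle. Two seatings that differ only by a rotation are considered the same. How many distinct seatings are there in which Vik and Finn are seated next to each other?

Treat {Vik, Finn} as one unit (2 internal orders) and seat the resulting 5 units around the table: (4)! circular arrangements.
So 2 × (4)! = 2 × 24 = 48.

48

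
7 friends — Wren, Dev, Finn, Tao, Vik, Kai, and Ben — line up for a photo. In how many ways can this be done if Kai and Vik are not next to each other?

3600

There are 7! = 5040 arrangements in all. If Kai and Vik are adjacent, merging them into one block gives 2·(6)! = 1440 arrangements.
So 5040 − 1440 = 3600 arrangements keep them apart.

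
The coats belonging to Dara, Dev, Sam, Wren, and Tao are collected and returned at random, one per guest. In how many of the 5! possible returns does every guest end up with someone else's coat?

44

Count assignments avoiding every fixed point. For any j of the 5 guests fixed to their own coat, the other 5−j can be arranged in (5−j)! ways.
By inclusion–exclusion this is Σ_{j=0}^{5} (−1)^j C(5,j)·(5−j)!.
Computing: 120 − 120 + 60 − 20 + 5 − 1 = 44.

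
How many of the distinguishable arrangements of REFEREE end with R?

Fix R in the last position and arrange the remaining 6 letters.
Those 6 letters have E appearing 4 times, giving (6)!/(4!) = 30.

30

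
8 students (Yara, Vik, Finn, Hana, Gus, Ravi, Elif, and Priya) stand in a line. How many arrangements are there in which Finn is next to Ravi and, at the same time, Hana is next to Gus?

Treat {Finn,Ravi} as one block (2 orders) and {Hana,Gus} as another (2 orders).
That leaves 6 units to arrange: 2 × 2 × 6! = 4 × 720 = 2880.

2880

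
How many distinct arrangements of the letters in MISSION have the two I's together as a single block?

360

Treat the 2 copies of I as a single block. The multiset to arrange is then {II, M, N, O, S, S}, 6 items in all.
That gives (6)!/(2!) = 360 arrangements.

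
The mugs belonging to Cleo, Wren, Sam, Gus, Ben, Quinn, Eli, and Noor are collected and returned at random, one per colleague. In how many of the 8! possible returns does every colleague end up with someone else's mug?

Count assignments avoiding every fixed point. For any j of the 8 colleagues fixed to their own mug, the other 8−j can be arranged in (8−j)! ways.
By inclusion–exclusion this is Σ_{j=0}^{8} (−1)^j C(8,j)·(8−j)!.
Computing: 40320 − 40320 + 20160 − 6720 + 1680 − 336 + 56 − 8 + 1 = 14833.

14833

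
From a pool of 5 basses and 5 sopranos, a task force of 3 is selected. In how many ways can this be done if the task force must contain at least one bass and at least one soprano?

Unrestricted: C(10,3) = 120 ways to pick any 3 of the 10.
Subtract selections that omit an entire group: no basses → C(5,3) = 10; no sopranos → C(5,3) = 10.
Both groups omitted at once is impossible, so 120 − 20 = 100.

100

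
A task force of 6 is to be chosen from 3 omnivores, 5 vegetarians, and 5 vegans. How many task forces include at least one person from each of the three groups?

With no constraint there are C(13,6) = 1716 possible selections.
Selections missing a whole group: no omnivores → C(10,6) = 210; no vegetarians → C(8,6) = 28; no vegans → C(8,6) = 28.
Add back selections omitting two groups (i.e. drawn from a single group): C(3,6) + C(5,6) + C(5,6) = 0.
By inclusion–exclusion: 1716 − 266 + 0 = 1450.

1450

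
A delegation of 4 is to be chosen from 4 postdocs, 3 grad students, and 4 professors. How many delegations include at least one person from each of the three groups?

With no constraint there are C(11,4) = 330 possible selections.
Selections missing a whole group: no postdocs → C(7,4) = 35; no grad students → C(8,4) = 70; no professors → C(7,4) = 35.
Add back selections omitting two groups (i.e. drawn from a single group): C(4,4) + C(3,4) + C(4,4) = 2.
By inclusion–exclusion: 330 − 140 + 2 = 192.

192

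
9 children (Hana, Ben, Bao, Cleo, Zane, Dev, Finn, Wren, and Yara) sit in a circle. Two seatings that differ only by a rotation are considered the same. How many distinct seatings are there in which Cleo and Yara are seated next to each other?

10080

Treat {Cleo, Yara} as one unit (2 internal orders) and seat the resulting 8 units around the table: (7)! circular arrangements.
So 2 × (7)! = 2 × 5040 = 10080.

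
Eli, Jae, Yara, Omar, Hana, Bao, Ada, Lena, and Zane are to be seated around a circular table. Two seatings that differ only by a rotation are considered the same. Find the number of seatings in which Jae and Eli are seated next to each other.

Treat {Jae, Eli} as one unit (2 internal orders) and seat the resulting 8 units around the table: (7)! circular arrangements.
So 2 × (7)! = 2 × 5040 = 10080.

10080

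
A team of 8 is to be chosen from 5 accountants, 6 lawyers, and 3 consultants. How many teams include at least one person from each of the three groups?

Total 8-person selections from all 14: C(14,8) = 3003.
Selections missing a whole group: no accountants → C(9,8) = 9; no lawyers → C(8,8) = 1; no consultants → C(11,8) = 165.
Add back selections omitting two groups (i.e. drawn from a single group): C(5,8) + C(6,8) + C(3,8) = 0.
By inclusion–exclusion: 3003 − 175 + 0 = 2828.

2828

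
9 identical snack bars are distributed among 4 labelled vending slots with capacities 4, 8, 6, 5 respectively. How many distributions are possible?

154

Without the upper bounds there are C(12,3) = 220 ways to split 9 among 4 vending slots.
Subtract solutions that violate a single cap (substitute x_i' = x_i − (cap_i+1)): x_1 ≥ 5 gives C(7,3) = 35; x_2 ≥ 9 gives C(3,3) = 1; x_3 ≥ 7 gives C(5,3) = 10; x_4 ≥ 6 gives C(6,3) = 20. Together 66.
No two caps can be exceeded simultaneously, so the pair terms are all 0.
By inclusion–exclusion the count is 220 − 66 + 0 = 154.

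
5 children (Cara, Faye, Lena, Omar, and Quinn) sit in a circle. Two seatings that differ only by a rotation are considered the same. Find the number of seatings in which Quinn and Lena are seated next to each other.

12

Glue Quinn and Lena into a block (2 internal orders). Seating 4 units around a circle gives (3)! arrangements.
So 2 × (3)! = 2 × 6 = 12.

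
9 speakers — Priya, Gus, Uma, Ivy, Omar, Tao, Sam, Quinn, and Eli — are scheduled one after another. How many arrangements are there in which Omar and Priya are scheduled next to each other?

Place the 7 others and the Omar-Priya pair as 8 objects in a line; the pair has 2 internal arrangements.
So the count is 2·(8)! = 80640.

80640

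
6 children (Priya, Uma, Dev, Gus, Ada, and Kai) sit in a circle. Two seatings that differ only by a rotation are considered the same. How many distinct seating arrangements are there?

120

Seat Priya anywhere (absorbing the rotational symmetry), then permute the other 5: (5)! = 120.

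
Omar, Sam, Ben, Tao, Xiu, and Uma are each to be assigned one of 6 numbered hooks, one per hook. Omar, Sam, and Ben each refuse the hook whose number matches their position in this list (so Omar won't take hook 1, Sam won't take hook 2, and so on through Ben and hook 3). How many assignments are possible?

426

Let Aᵢ (for i ∈ {1, 2, 3}) be the placements that put person i in their forbidden hook. Any j of these fix j positions, leaving (6−j)! ways to fill the rest, and there are C(3,j) ways to pick which j.
By inclusion–exclusion, the number of valid placements is Σ_{j=0}^{3} (−1)^j C(3,j)·(6−j)!.
Computing: 720 − 360 + 72 − 6 = 426.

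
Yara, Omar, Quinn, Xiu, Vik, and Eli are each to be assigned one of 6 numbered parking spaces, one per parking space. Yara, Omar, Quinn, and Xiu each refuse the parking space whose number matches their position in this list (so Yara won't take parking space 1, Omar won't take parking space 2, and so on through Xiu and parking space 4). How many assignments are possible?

362

Let Aᵢ (for 1 ≤ i ≤ 4) be the placements that put person i in their forbidden parking space. Any j of these fix j positions, leaving (6−j)! ways to fill the rest, and there are C(4,j) ways to pick which j.
By inclusion–exclusion, the number of valid placements is Σ_{j=0}^{4} (−1)^j C(4,j)·(6−j)!.
Computing: 720 − 480 + 144 − 24 + 2 = 362.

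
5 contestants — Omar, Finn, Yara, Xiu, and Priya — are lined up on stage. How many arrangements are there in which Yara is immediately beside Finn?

48

Treat {Yara, Finn} as a single unit. There are 4 units to order, and the pair itself can be ordered 2 ways.
That gives 2 × 4! = 2 × 24 = 48.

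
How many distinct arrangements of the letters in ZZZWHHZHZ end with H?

Fix H in the last position and arrange the remaining 8 letters.
Those 8 letters have H appearing twice and Z appearing 5 times, giving (8)!/(5!·2!) = 168.

168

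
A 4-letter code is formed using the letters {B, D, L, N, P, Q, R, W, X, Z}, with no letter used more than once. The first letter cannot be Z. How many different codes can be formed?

4536

The first letter has 10−1 = 9 choices (anything except Z).
The remaining 3 letters are filled from the other 9 symbols without repetition: 9 × 8 × 7 = 504.
Total: 9 × 504 = 4536.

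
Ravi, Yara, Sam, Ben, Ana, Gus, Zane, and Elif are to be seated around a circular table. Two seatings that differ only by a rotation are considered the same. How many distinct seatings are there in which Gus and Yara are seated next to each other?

1440

Glue Gus and Yara into a block (2 internal orders). Seating 7 units around a circle gives (6)! arrangements.
So 2 × (6)! = 2 × 720 = 1440.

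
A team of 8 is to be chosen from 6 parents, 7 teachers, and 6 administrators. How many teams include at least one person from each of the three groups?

Total 8-person selections from all 19: C(19,8) = 75582.
Selections missing a whole group: no parents → C(13,8) = 1287; no teachers → C(12,8) = 495; no administrators → C(13,8) = 1287.
Add back selections omitting two groups (i.e. drawn from a single group): C(6,8) + C(7,8) + C(6,8) = 0.
By inclusion–exclusion: 75582 − 3069 + 0 = 72513.

72513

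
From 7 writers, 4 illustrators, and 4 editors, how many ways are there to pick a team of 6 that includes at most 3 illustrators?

Split by how many illustrators are chosen (0 through 3).
Sum: C(4,0)·C(11,6) + C(4,1)·C(11,5) + C(4,2)·C(11,4) + C(4,3)·C(11,3) = 462 + 1848 + 1980 + 660 = 4950.

4950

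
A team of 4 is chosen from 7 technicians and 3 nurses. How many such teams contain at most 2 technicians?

70

Split by how many technicians are chosen (0 through 2).
Sum: C(7,0)·C(3,4) + C(7,1)·C(3,3) + C(7,2)·C(3,2) = 0 + 7 + 63 = 70.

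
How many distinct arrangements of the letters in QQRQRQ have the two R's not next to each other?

There are 6!/(4!·2!) = 15 arrangements of QQRQRQ in total.
If the two R's are adjacent, glue them into one block, leaving 5 items to arrange: (5)!/(4!) = 5 ways.
Subtracting, 15 − 5 = 10 arrangements keep the R's apart.

10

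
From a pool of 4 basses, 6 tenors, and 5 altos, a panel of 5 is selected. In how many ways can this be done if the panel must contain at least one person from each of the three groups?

2170

With no constraint there are C(15,5) = 3003 possible selections.
Selections missing a whole group: no basses → C(11,5) = 462; no tenors → C(9,5) = 126; no altos → C(10,5) = 252.
Add back selections omitting two groups (i.e. drawn from a single group): C(4,5) + C(6,5) + C(5,5) = 7.
By inclusion–exclusion: 3003 − 840 + 7 = 2170.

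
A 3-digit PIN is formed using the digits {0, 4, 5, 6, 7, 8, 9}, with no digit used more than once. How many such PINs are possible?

210

This is a permutation of 3 out of 7: P(7,3) = 7!/4!.
7 × 6 × 5 = 210.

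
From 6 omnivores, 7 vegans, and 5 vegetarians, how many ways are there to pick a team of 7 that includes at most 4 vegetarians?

Split by how many vegetarians are chosen (0 through 4).
Sum: C(5,0)·C(13,7) + C(5,1)·C(13,6) + C(5,2)·C(13,5) + C(5,3)·C(13,4) + C(5,4)·C(13,3) = 1716 + 8580 + 12870 + 7150 + 1430 = 31746.

31746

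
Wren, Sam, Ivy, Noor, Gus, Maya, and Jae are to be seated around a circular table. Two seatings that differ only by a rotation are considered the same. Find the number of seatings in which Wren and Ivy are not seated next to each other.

Without the restriction there are (6)! = 720 seatings.
Seatings with Wren beside Ivy: treat them as a block with 2 internal orders, giving 2 × (5)! = 240.
Subtracting, 720 − 240 = 480.

480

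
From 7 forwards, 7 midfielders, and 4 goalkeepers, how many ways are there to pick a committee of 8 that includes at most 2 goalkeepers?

Split by how many goalkeepers are chosen (0 through 2).
Sum: C(4,0)·C(14,8) + C(4,1)·C(14,7) + C(4,2)·C(14,6) = 3003 + 13728 + 18018 = 34749.

34749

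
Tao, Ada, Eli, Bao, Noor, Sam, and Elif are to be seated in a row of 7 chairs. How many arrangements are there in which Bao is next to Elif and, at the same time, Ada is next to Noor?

Treat {Bao,Elif} as one block (2 orders) and {Ada,Noor} as another (2 orders).
That leaves 5 units to arrange: 2 × 2 × 5! = 4 × 120 = 480.

480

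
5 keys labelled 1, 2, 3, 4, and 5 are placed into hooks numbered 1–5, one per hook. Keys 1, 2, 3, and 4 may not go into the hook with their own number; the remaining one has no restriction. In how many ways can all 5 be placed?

53

Let Aᵢ (for 1 ≤ i ≤ 4) be the placements that put key i in its forbidden hook. Any j of these fix j positions, leaving (5−j)! ways to fill the rest, and there are C(4,j) ways to pick which j.
By inclusion–exclusion, the number of valid placements is Σ_{j=0}^{4} (−1)^j C(4,j)·(5−j)!.
Computing: 120 − 96 + 36 − 8 + 1 = 53.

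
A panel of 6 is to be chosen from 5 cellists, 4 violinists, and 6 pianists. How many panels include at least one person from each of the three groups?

Total 6-person selections from all 15: C(15,6) = 5005.
Selections missing a whole group: no cellists → C(10,6) = 210; no violinists → C(11,6) = 462; no pianists → C(9,6) = 84.
Add back selections omitting two groups (i.e. drawn from a single group): C(5,6) + C(4,6) + C(6,6) = 1.
By inclusion–exclusion: 5005 − 756 + 1 = 4250.

4250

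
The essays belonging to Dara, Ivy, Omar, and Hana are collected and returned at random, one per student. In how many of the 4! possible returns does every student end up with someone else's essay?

Count assignments avoiding every fixed point. For any j of the 4 students fixed to their own essay, the other 4−j can be arranged in (4−j)! ways.
By inclusion–exclusion this is Σ_{j=0}^{4} (−1)^j C(4,j)·(4−j)!.
Computing: 24 − 24 + 12 − 4 + 1 = 9.

9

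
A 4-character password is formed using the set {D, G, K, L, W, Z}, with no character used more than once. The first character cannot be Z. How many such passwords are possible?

The first character has 6−1 = 5 choices (anything except Z).
The remaining 3 characters are filled from the other 5 symbols without repetition: 5 × 4 × 3 = 60.
Total: 5 × 60 = 300.

300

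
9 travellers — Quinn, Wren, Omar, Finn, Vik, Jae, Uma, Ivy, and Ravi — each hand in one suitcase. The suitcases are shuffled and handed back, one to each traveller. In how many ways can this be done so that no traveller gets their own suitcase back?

This is the derangement count D_9: permutations of 9 items with no fixed point.
By inclusion–exclusion this is Σ_{j=0}^{9} (−1)^j C(9,j)·(9−j)!.
Computing: 362880 − 362880 + 181440 − 60480 + 15120 − 3024 + 504 − 72 + 9 − 1 = 133496.

133496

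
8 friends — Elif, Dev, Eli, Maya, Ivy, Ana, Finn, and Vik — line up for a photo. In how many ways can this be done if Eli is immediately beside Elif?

10080

Treat {Eli, Elif} as a single unit. There are 7 units to order, and the pair itself can be ordered 2 ways.
That gives 2 × 7! = 2 × 5040 = 10080.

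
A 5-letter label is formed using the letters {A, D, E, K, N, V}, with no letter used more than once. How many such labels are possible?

720

This is a permutation of 5 out of 6: P(6,5) = 6!/1!.
That product is 6 × 5 × 4 × 3 × 2 = 720.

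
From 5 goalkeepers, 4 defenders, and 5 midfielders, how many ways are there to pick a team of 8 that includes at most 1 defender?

Split by how many defenders are chosen (0 through 1).
Sum: C(4,0)·C(10,8) + C(4,1)·C(10,7) = 45 + 480 = 525.

525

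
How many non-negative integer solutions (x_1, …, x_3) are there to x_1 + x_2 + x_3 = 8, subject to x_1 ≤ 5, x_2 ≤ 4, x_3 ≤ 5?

23

Without the upper bounds there are C(10,2) = 45 ways to split 8 among 3 variables.
Subtract solutions that violate a single cap (substitute x_i' = x_i − (cap_i+1)): x_1 ≥ 6 gives C(4,2) = 6; x_2 ≥ 5 gives C(5,2) = 10; x_3 ≥ 6 gives C(4,2) = 6. Together 22.
No two caps can be exceeded simultaneously, so the pair terms are all 0.
By inclusion–exclusion the count is 45 − 22 + 0 = 23.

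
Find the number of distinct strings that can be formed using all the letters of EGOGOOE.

210

EGOGOOE has 7 letters with E appearing twice, G appearing twice, and O appearing 3 times.
Dividing 7! = 5040 by 3!·2!·2! = 24 for the repeated letters gives 210.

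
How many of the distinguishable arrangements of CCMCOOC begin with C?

With the first slot taken by C, it remains to arrange the other 6 letters (CMCOOC).
Those 6 letters have C appearing 3 times and O appearing twice, giving (6)!/(3!·2!) = 60.

60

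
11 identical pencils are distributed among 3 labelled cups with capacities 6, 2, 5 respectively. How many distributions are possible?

6

Ignoring the caps, the number of non-negative solutions to x_1+…+x_3 = 11 is C(13,2) = 78.
Subtract solutions that violate a single cap (substitute x_i' = x_i − (cap_i+1)): x_1 ≥ 7 gives C(6,2) = 15; x_2 ≥ 3 gives C(10,2) = 45; x_3 ≥ 6 gives C(7,2) = 21. Together 81.
Add back pairs where two caps are both exceeded: 3 + 0 + 6 = 9.
By inclusion–exclusion the count is 78 − 81 + 9 = 6.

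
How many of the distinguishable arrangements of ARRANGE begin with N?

With the first slot taken by N, it remains to arrange the other 6 letters (ARRAGE).
Those 6 letters have A appearing twice and R appearing twice, giving (6)!/(2!·2!) = 180.

180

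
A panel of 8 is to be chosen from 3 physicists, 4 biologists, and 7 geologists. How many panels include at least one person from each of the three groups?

2793

With no constraint there are C(14,8) = 3003 possible selections.
Selections missing a whole group: no physicists → C(11,8) = 165; no biologists → C(10,8) = 45; no geologists → C(7,8) = 0.
Add back selections omitting two groups (i.e. drawn from a single group): C(3,8) + C(4,8) + C(7,8) = 0.
By inclusion–exclusion: 3003 − 210 + 0 = 2793.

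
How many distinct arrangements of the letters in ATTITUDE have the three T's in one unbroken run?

720

Treat the 3 copies of T as a single block. The multiset to arrange is then {TTT, A, D, E, I, U}, 6 items in all.
All 6 items are distinct, so there are (6)! = 720 arrangements.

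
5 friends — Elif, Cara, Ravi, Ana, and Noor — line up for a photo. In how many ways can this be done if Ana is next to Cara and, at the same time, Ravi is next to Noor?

Treat {Ana,Cara} as one block (2 orders) and {Ravi,Noor} as another (2 orders).
That leaves 3 units to arrange: 2 × 2 × 3! = 4 × 6 = 24.

24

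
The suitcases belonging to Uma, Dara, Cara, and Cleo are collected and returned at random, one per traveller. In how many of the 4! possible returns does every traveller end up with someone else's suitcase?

Let Aᵢ be the assignments in which traveller i gets their own suitcase. We want the size of the complement of A₁∪…∪A_4.
By inclusion–exclusion this is Σ_{j=0}^{4} (−1)^j C(4,j)·(4−j)!.
Computing: 24 − 24 + 12 − 4 + 1 = 9.

9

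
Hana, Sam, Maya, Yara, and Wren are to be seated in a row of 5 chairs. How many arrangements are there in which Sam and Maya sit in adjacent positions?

48

Treat {Sam, Maya} as a single unit. There are 4 units to order, and the pair itself can be ordered 2 ways.
So the count is 2·(4)! = 48.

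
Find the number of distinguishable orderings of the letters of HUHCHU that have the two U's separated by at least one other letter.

40

There are 6!/(3!·2!) = 60 arrangements of HUHCHU in total.
Arrangements with the U's together: treat UU as one letter, giving (5)!/(3!) = 20.
Hence 60 − 20 = 40.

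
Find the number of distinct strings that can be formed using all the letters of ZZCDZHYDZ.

7560

The 9 letters of ZZCDZHYDZ have repeats: D appearing twice and Z appearing 4 times.
Dividing 9! = 362880 by 4!·2! = 48 for the repeated letters gives 7560.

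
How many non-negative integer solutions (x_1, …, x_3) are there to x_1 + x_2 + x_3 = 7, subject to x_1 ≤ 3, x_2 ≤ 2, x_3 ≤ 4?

Without the upper bounds there are C(9,2) = 36 ways to split 7 among 3 variables.
Subtract solutions that violate a single cap (substitute x_i' = x_i − (cap_i+1)): x_1 ≥ 4 gives C(5,2) = 10; x_2 ≥ 3 gives C(6,2) = 15; x_3 ≥ 5 gives C(4,2) = 6. Together 31.
Add back pairs where two caps are both exceeded: 1 + 0 + 0 = 1.
By inclusion–exclusion the count is 36 − 31 + 1 = 6.

6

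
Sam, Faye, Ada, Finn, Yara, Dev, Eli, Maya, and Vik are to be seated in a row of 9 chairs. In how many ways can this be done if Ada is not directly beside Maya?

Of the 9! = 362880 arrangements, those with Ada and Maya adjacent number 2 × 8! = 80640 (treat the pair as a block with 2 internal orders).
Complementary counting: 362880 − 80640 = 282240.

282240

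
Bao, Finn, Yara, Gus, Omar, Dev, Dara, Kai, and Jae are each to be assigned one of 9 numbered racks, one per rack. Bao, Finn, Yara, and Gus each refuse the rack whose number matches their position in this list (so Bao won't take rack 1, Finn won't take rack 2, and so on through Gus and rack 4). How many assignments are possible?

229080

Let Aᵢ (for 1 ≤ i ≤ 4) be the placements that put person i in their forbidden rack. Any j of these fix j positions, leaving (9−j)! ways to fill the rest, and there are C(4,j) ways to pick which j.
By inclusion–exclusion, the number of valid placements is Σ_{j=0}^{4} (−1)^j C(4,j)·(9−j)!.
Computing: 362880 − 161280 + 30240 − 2880 + 120 = 229080.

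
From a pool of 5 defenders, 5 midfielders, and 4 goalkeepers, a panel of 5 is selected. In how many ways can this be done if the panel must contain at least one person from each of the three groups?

With no constraint there are C(14,5) = 2002 possible selections.
Selections missing a whole group: no defenders → C(9,5) = 126; no midfielders → C(9,5) = 126; no goalkeepers → C(10,5) = 252.
Add back selections omitting two groups (i.e. drawn from a single group): C(5,5) + C(5,5) + C(4,5) = 2.
By inclusion–exclusion: 2002 − 504 + 2 = 1500.

1500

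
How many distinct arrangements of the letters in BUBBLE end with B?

60

With the last slot taken by B, it remains to arrange the other 5 letters (UBBLE).
Those 5 letters have B appearing twice, giving (5)!/(2!) = 60.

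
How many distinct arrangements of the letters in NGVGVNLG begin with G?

Fix G in the first position and arrange the remaining 7 letters.
Those 7 letters have G appearing twice, N appearing twice, and V appearing twice, giving (7)!/(2!·2!·2!) = 630.

630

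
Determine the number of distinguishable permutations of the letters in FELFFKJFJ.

The 9 letters of FELFFKJFJ have repeats: F appearing 4 times and J appearing twice.
So there are 9! / (4!·2!) = 7560 distinguishable arrangements.

7560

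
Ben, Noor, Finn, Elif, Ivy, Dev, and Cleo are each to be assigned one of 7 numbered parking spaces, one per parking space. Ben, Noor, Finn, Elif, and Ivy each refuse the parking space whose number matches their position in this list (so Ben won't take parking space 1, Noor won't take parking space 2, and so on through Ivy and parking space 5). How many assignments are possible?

2428

Let Aᵢ (for 1 ≤ i ≤ 5) be the placements that put person i in their forbidden parking space. Any j of these fix j positions, leaving (7−j)! ways to fill the rest, and there are C(5,j) ways to pick which j.
By inclusion–exclusion, the number of valid placements is Σ_{j=0}^{5} (−1)^j C(5,j)·(7−j)!.
Computing: 5040 − 3600 + 1200 − 240 + 30 − 2 = 2428.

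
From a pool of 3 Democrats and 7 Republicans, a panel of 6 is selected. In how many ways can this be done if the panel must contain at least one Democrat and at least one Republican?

With no constraint there are C(10,6) = 210 possible selections.
Subtract selections that omit an entire group: no Democrats → C(7,6) = 7; no Republicans → C(3,6) = 0.
Both groups omitted at once is impossible, so 210 − 7 = 203.

203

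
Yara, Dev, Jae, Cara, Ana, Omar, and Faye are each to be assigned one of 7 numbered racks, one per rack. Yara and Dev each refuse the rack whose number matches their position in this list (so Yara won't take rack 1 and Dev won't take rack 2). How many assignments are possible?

3720

Let Aᵢ (for i ∈ {1, 2}) be the placements that put person i in their forbidden rack. Any j of these fix j positions, leaving (7−j)! ways to fill the rest, and there are C(2,j) ways to pick which j.
By inclusion–exclusion, the number of valid placements is Σ_{j=0}^{2} (−1)^j C(2,j)·(7−j)!.
Computing: 5040 − 1440 + 120 = 3720.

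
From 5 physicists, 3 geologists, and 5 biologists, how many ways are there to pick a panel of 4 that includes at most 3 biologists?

710

Split by how many biologists are chosen (0 through 3).
Sum: C(5,0)·C(8,4) + C(5,1)·C(8,3) + C(5,2)·C(8,2) + C(5,3)·C(8,1) = 70 + 280 + 280 + 80 = 710.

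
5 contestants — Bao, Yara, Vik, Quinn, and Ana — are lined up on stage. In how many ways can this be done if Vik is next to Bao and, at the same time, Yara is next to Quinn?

Treat {Vik,Bao} as one block (2 orders) and {Yara,Quinn} as another (2 orders).
That leaves 3 units to arrange: 2 × 2 × 3! = 4 × 6 = 24.

24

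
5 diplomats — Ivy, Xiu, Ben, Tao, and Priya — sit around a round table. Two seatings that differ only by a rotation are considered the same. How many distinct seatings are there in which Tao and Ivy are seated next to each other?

12

Treat {Tao, Ivy} as one unit (2 internal orders) and seat the resulting 4 units around the table: (3)! circular arrangements.
So 2 × (3)! = 2 × 6 = 12.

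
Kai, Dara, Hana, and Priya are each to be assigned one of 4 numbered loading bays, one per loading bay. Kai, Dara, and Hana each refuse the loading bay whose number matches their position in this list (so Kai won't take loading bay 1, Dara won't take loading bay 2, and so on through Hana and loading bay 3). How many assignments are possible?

11

Let Aᵢ (for i ∈ {1, 2, 3}) be the placements that put person i in their forbidden loading bay. Any j of these fix j positions, leaving (4−j)! ways to fill the rest, and there are C(3,j) ways to pick which j.
By inclusion–exclusion, the number of valid placements is Σ_{j=0}^{3} (−1)^j C(3,j)·(4−j)!.
Computing: 24 − 18 + 6 − 1 = 11.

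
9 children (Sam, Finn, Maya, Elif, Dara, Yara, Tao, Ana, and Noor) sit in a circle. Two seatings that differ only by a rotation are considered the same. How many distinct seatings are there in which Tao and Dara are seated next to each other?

10080

Treat {Tao, Dara} as one unit (2 internal orders) and seat the resulting 8 units around the table: (7)! circular arrangements.
So 2 × (7)! = 2 × 5040 = 10080.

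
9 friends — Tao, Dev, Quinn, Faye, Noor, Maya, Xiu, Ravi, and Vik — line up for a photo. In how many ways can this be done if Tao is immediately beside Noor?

80640

Glue Tao and Noor into one block (2 internal orders), leaving 8 units to arrange in a row.
So the count is 2·(8)! = 80640.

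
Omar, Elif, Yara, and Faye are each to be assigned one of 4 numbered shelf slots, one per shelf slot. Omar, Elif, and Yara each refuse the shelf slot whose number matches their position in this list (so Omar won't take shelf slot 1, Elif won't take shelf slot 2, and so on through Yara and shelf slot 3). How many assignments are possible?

11

Let Aᵢ (for i ∈ {1, 2, 3}) be the placements that put person i in their forbidden shelf slot. Any j of these fix j positions, leaving (4−j)! ways to fill the rest, and there are C(3,j) ways to pick which j.
By inclusion–exclusion, the number of valid placements is Σ_{j=0}^{3} (−1)^j C(3,j)·(4−j)!.
Computing: 24 − 18 + 6 − 1 = 11.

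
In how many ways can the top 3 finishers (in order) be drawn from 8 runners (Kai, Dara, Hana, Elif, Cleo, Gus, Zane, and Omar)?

This is an ordered selection of 3 from 8: P(8,3).
That gives 8 × 7 × 6 = 336.

336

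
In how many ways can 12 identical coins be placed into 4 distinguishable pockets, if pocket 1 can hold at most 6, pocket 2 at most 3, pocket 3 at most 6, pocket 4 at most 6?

Ignoring the caps, the number of non-negative solutions to x_1+…+x_4 = 12 is C(15,3) = 455.
Subtract solutions that violate a single cap (substitute x_i' = x_i − (cap_i+1)): x_1 ≥ 7 gives C(8,3) = 56; x_2 ≥ 4 gives C(11,3) = 165; x_3 ≥ 7 gives C(8,3) = 56; x_4 ≥ 7 gives C(8,3) = 56. Together 333.
Add back pairs where two caps are both exceeded: 4 + 0 + 0 + 4 + 4 + 0 = 12.
By inclusion–exclusion the count is 455 − 333 + 12 = 134.

134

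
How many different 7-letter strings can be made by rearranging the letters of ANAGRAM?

The 7 letters of ANAGRAM have repeats: A appearing 3 times.
So there are 7! / (3!) = 840 distinguishable arrangements.

840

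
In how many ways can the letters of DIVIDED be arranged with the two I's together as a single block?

120

Treat the 2 copies of I as a single block. The multiset to arrange is then {II, D, D, D, E, V}, 6 items in all.
That gives (6)!/(3!) = 120 arrangements.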